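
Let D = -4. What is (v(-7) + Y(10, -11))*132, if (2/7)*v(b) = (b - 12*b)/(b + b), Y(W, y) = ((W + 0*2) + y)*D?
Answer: -2013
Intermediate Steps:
Y(W, y) = -4*W - 4*y (Y(W, y) = ((W + 0*2) + y)*(-4) = ((W + 0) + y)*(-4) = (W + y)*(-4) = -4*W - 4*y)
v(b) = -77/4 (v(b) = 7*((b - 12*b)/(b + b))/2 = 7*((-11*b)/((2*b)))/2 = 7*((-11*b)*(1/(2*b)))/2 = (7/2)*(-11/2) = -77/4)
(v(-7) + Y(10, -11))*132 = (-77/4 + (-4*10 - 4*(-11)))*132 = (-77/4 + (-40 + 44))*132 = (-77/4 + 4)*132 = -61/4*132 = -2013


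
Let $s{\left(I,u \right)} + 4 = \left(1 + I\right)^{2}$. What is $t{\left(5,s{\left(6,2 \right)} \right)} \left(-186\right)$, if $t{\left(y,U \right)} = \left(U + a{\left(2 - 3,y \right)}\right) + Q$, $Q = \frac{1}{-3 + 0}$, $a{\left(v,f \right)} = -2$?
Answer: $-7936$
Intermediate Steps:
$Q = - \frac{1}{3}$ ($Q = \frac{1}{-3} = - \frac{1}{3} \approx -0.33333$)
$s{\left(I,u \right)} = -4 + \left(1 + I\right)^{2}$
$t{\left(y,U \right)} = - \frac{7}{3} + U$ ($t{\left(y,U \right)} = \left(U - 2\right) - \frac{1}{3} = \left(-2 + U\right) - \frac{1}{3} = - \frac{7}{3} + U$)
$t{\left(5,s{\left(6,2 \right)} \right)} \left(-186\right) = \left(- \frac{7}{3} - \left(4 - \left(1 + 6\right)^{2}\right)\right) \left(-186\right) = \left(- \frac{7}{3} - \left(4 - 7^{2}\right)\right) \left(-186\right) = \left(- \frac{7}{3} + \left(-4 + 49\right)\right) \left(-186\right) = \left(- \frac{7}{3} + 45\right) \left(-186\right) = \frac{128}{3} \left(-186\right) = -7936$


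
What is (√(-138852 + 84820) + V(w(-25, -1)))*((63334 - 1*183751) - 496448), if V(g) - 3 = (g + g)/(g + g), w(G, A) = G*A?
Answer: -2467460 - 2467460*I*√3377 ≈ -2.4675e+6 - 1.4339e+8*I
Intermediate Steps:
w(G, A) = A*G
V(g) = 4 (V(g) = 3 + (g + g)/(g + g) = 3 + (2*g)/((2*g)) = 3 + (2*g)*(1/(2*g)) = 3 + 1 = 4)
(√(-138852 + 84820) + V(w(-25, -1)))*((63334 - 1*183751) - 496448) = (√(-138852 + 84820) + 4)*((63334 - 1*183751) - 496448) = (√(-54032) + 4)*((63334 - 183751) - 496448) = (4*I*√3377 + 4)*(-120417 - 496448) = (4 + 4*I*√3377)*(-616865) = -2467460 - 2467460*I*√3377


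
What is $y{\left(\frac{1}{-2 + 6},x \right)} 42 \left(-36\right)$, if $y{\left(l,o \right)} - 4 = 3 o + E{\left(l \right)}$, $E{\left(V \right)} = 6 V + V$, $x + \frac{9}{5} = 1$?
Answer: $- \frac{25326}{5} \approx -5065.2$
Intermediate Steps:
$x = - \frac{4}{5}$ ($x = - \frac{9}{5} + 1 = - \frac{4}{5} \approx -0.8$)
$E{\left(V \right)} = 7 V$
$y{\left(l,o \right)} = 4 + 3 o + 7 l$ ($y{\left(l,o \right)} = 4 + \left(3 o + 7 l\right) = 4 + 3 o + 7 l$)
$y{\left(\frac{1}{-2 + 6},x \right)} 42 \left(-36\right) = \left(4 + 3 \left(- \frac{4}{5}\right) + \frac{7}{-2 + 6}\right) 42 \left(-36\right) = \left(4 - \frac{12}{5} + \frac{7}{4}\right) 42 \left(-36\right) = \frac{67}{20} \cdot 42 \left(-36\right) = \frac{1407}{10} \left(-36\right) = - \frac{25326}{5}$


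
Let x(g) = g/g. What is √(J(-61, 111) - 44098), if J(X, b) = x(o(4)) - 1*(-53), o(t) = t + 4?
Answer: 22*I*√91 ≈ 209.87*I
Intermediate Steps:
o(t) = 4 + t
x(g) = 1
J(X, b) = 54 (J(X, b) = 1 - 1*(-53) = 1 + 53 = 54)
√(J(-61, 111) - 44098) = √(54 - 44098) = √(-44044) = 22*I*√91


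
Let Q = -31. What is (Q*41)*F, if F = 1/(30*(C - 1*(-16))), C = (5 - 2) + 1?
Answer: -1271/600 ≈ -2.1183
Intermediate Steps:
C = 4 (C = 3 + 1 = 4)
F = 1/600 (F = 1/(30*(4 - 1*(-16))) = 1/(30*(4 + 16)) = (1/30)/20 = (1/30)*(1/20) = 1/600 ≈ 0.0016667)
(Q*41)*F = -31*41*(1/600) = -1271*1/600 = -1271/600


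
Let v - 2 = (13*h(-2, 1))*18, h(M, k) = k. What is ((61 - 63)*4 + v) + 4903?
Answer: 5131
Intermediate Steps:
v = 236 (v = 2 + (13*1)*18 = 2 + 13*18 = 2 + 234 = 236)
((61 - 63)*4 + v) + 4903 = ((61 - 63)*4 + 236) + 4903 = (-2*4 + 236) + 4903 = (-8 + 236) + 4903 = 228 + 4903 = 5131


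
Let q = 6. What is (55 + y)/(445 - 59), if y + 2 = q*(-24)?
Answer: -91/386 ≈ -0.23575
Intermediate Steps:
y = -146 (y = -2 + 6*(-24) = -2 - 144 = -146)
(55 + y)/(445 - 59) = (55 - 146)/(445 - 59) = -91/386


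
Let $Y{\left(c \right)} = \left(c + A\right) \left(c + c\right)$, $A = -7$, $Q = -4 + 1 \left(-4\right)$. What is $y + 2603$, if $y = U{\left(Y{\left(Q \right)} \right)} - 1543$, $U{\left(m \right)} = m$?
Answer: $1300$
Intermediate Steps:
$Q = -8$ ($Q = -4 - 4 = -8$)
$Y{\left(c \right)} = 2 c \left(-7 + c\right)$ ($Y{\left(c \right)} = \left(c - 7\right) \left(c + c\right) = \left(-7 + c\right) 2 c = 2 c \left(-7 + c\right)$)
$y = -1303$ ($y = 2 \left(-8\right) \left(-7 - 8\right) - 1543 = 2 \left(-8\right) \left(-15\right) - 1543 = 240 - 1543 = -1303$)
$y + 2603 = -1303 + 2603 = 1300$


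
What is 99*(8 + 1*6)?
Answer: 1386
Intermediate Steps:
99*(8 + 1*6) = 99*(8 + 6) = 99*14 = 1386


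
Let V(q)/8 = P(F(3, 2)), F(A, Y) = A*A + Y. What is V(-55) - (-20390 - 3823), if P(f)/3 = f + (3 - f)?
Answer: 24285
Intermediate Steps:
F(A, Y) = Y + A² (F(A, Y) = A² + Y = Y + A²)
P(f) = 9 (P(f) = 3*(f + (3 - f)) = 3*3 = 9)
V(q) = 72 (V(q) = 8*9 = 72)
V(-55) - (-20390 - 3823) = 72 - (-20390 - 3823) = 72 - 1*(-24213) = 72 + 24213 = 24285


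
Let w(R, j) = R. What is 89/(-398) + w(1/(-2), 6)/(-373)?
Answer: -16499/74227 ≈ -0.22228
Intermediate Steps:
89/(-398) + w(1/(-2), 6)/(-373) = 89/(-398) + 1/(-2*(-373)) = 89*(-1/398) - 1/2*(-1/373) = -89/398 + 1/746 = -16499/74227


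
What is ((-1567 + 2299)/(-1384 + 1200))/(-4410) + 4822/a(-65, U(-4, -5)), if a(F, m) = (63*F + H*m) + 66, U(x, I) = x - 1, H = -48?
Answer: -108610837/85404060 ≈ -1.2717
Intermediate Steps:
U(x, I) = -1 + x
a(F, m) = 66 - 48*m + 63*F (a(F, m) = (63*F - 48*m) + 66 = (-48*m + 63*F) + 66 = 66 - 48*m + 63*F)
((-1567 + 2299)/(-1384 + 1200))/(-4410) + 4822/a(-65, U(-4, -5)) = ((-1567 + 2299)/(-1384 + 1200))/(-4410) + 4822/(66 - 48*(-1 - 4) + 63*(-65)) = (732/(-184))*(-1/4410) + 4822/(66 - 48*(-5) - 4095) = (732*(-1/184))*(-1/4410) + 4822/(66 + 240 - 4095) = -183/46*(-1/4410) + 4822/(-3789) = 61/67620 + 4822*(-1/3789) = 61/67620 - 4822/3789 = -108610837/85404060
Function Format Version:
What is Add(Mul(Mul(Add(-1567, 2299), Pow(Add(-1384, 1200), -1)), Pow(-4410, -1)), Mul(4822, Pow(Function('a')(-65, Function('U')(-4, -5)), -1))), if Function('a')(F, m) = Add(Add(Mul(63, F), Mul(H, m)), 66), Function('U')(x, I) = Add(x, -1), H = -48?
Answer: Rational(-108610837, 85404060) ≈ -1.2717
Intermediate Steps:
Function('U')(x, I) = Add(-1, x)
Function('a')(F, m) = Add(66, Mul(-48, m), Mul(63, F)) (Function('a')(F, m) = Add(Add(Mul(63, F), Mul(-48, m)), 66) = Add(Add(Mul(-48, m), Mul(63, F)), 66) = Add(66, Mul(-48, m), Mul(63, F)))
Add(Mul(Mul(Add(-1567, 2299), Pow(Add(-1384, 1200), -1)), Pow(-4410, -1)), Mul(4822, Pow(Function('a')(-65, Function('U')(-4, -5)), -1))) = Add(Mul(Mul(Add(-1567, 2299), Pow(Add(-1384, 1200), -1)), Pow(-4410, -1)), Mul(4822, Pow(Add(66, Mul(-48, Add(-1, -4)), Mul(63, -65)), -1))) = Add(Mul(Mul(732, Pow(-184, -1)), Rational(-1, 4410)), Mul(4822, Pow(Add(66, Mul(-48, -5), -4095), -1))) = Add(Mul(Mul(732, Rational(-1, 184)), Rational(-1, 4410)), Mul(4822, Pow(Add(66, 240, -4095), -1))) = Add(Mul(Rational(-183, 46), Rational(-1, 4410)), Mul(4822, Pow(-3789, -1))) = Add(Rational(61, 67620), Mul(4822, Rational(-1, 3789))) = Add(Rational(61, 67620), Rational(-4822, 3789)) = Rational(-108610837, 85404060)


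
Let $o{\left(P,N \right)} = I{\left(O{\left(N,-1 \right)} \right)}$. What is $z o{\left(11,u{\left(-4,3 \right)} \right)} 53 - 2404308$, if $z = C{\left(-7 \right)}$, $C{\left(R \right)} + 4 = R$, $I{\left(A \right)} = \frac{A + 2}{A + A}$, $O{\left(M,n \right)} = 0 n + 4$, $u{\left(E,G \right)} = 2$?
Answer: $- \frac{9618981}{4} \approx -2.4047 \cdot 10^{6}$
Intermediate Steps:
$O{\left(M,n \right)} = 4$ ($O{\left(M,n \right)} = 0 + 4 = 4$)
$I{\left(A \right)} = \frac{2 + A}{2 A}$
$C{\left(R \right)} = -4 + R$
$o{\left(P,N \right)} = \frac{3}{4}$ ($o{\left(P,N \right)} = \frac{2 + 4}{2 \cdot 4} = \frac{1}{2} \cdot \frac{1}{4} \cdot 6 = \frac{3}{4}$)
$z = -11$ ($z = -4 - 7 = -11$)
$z o{\left(11,u{\left(-4,3 \right)} \right)} 53 - 2404308 = \left(-11\right) \frac{3}{4} \cdot 53 - 2404308 = \left(- \frac{33}{4}\right) 53 - 2404308 = - \frac{1749}{4} - 2404308 = - \frac{9618981}{4}$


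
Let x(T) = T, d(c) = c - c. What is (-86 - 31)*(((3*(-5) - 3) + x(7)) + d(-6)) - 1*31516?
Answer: -30229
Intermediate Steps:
d(c) = 0
(-86 - 31)*(((3*(-5) - 3) + x(7)) + d(-6)) - 1*31516 = (-86 - 31)*(((3*(-5) - 3) + 7) + 0) - 1*31516 = -117*(((-15 - 3) + 7) + 0) - 31516 = -117*((-18 + 7) + 0) - 31516 = -117*(-11 + 0) - 31516 = -117*(-11) - 31516 = 1287 - 31516 = -30229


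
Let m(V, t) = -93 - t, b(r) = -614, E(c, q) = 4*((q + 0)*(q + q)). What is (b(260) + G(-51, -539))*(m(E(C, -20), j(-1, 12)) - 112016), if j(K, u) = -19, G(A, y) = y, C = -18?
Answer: 129239770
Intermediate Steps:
E(c, q) = 8*q**2 (E(c, q) = 4*(q*(2*q)) = 4*(2*q**2) = 8*q**2)
(b(260) + G(-51, -539))*(m(E(C, -20), j(-1, 12)) - 112016) = (-614 - 539)*((-93 - 1*(-19)) - 112016) = -1153*((-93 + 19) - 112016) = -1153*(-74 - 112016) = -1153*(-112090) = 129239770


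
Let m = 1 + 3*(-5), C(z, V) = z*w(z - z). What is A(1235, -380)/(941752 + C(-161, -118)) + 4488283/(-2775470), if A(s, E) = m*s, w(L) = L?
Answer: -152672763147/93350157980 ≈ -1.6355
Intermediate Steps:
C(z, V) = 0 (C(z, V) = z*(z - z) = z*0 = 0)
m = -14 (m = 1 - 15 = -14)
A(s, E) = -14*s
A(1235, -380)/(941752 + C(-161, -118)) + 4488283/(-2775470) = (-14*1235)/(941752 + 0) + 4488283/(-2775470) = -17290/941752 + 4488283*(-1/2775470) = -17290*1/941752 - 4488283/2775470 = -1235/67268 - 4488283/2775470 = -152672763147/93350157980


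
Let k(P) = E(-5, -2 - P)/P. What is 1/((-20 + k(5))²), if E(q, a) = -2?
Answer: 25/10404 ≈ 0.0024029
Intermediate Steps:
k(P) = -2/P
1/((-20 + k(5))²) = 1/((-20 - 2/5)²) = 1/((-20 - 2*⅕)²) = 1/((-20 - ⅖)²) = 1/((-102/5)²) = 1/(10404/25) = 25/10404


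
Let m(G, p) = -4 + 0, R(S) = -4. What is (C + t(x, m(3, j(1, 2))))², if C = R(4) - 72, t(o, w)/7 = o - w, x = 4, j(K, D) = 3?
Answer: 400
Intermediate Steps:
m(G, p) = -4
t(o, w) = -7*w + 7*o (t(o, w) = 7*(o - w) = -7*w + 7*o)
C = -76 (C = -4 - 72 = -76)
(C + t(x, m(3, j(1, 2))))² = (-76 + (-7*(-4) + 7*4))² = (-76 + (28 + 28))² = (-76 + 56)² = (-20)² = 400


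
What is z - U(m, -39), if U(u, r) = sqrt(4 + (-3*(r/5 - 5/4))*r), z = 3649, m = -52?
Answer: 3649 - 17*I*sqrt(365)/10 ≈ 3649.0 - 32.478*I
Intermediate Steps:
U(u, r) = sqrt(4 + r*(15/4 - 3*r/5)) (U(u, r) = sqrt(4 + (-3*(r*(1/5) - 5*1/4))*r) = sqrt(4 + (-3*(r/5 - 5/4))*r) = sqrt(4 + (-3*(-5/4 + r/5))*r) = sqrt(4 + (15/4 - 3*r/5)*r) = sqrt(4 + r*(15/4 - 3*r/5)))
z - U(m, -39) = 3649 - sqrt(400 - 60*(-39)**2 + 375*(-39))/10 = 3649 - sqrt(400 - 60*1521 - 14625)/10 = 3649 - sqrt(400 - 91260 - 14625)/10 = 3649 - sqrt(-105485)/10 = 3649 - 17*I*sqrt(365)/10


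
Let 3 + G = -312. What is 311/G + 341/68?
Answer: 86267/21420 ≈ 4.0274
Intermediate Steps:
G = -315 (G = -3 - 312 = -315)
311/G + 341/68 = 311/(-315) + 341/68 = 311*(-1/315) + 341*(1/68) = -311/315 + 341/68 = 86267/21420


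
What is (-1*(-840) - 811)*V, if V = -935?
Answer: -27115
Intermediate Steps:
(-1*(-840) - 811)*V = (-1*(-840) - 811)*(-935) = (840 - 811)*(-935) = 29*(-935) = -27115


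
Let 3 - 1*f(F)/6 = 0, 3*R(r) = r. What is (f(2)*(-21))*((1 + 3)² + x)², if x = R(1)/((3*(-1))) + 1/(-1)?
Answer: -251384/3 ≈ -83795.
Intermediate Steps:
R(r) = r/3
x = -10/9 (x = ((⅓)*1)/((3*(-1))) + 1/(-1) = (⅓)/(-3) + 1*(-1) = (⅓)*(-⅓) - 1 = -⅑ - 1 = -10/9 ≈ -1.1111)
f(F) = 18 (f(F) = 18 - 6*0 = 18 + 0 = 18)
(f(2)*(-21))*((1 + 3)² + x)² = (18*(-21))*((1 + 3)² - 10/9)² = -378*(4² - 10/9)² = -378*(16 - 10/9)² = -378*(134/9)² = -378*17956/81 = -251384/3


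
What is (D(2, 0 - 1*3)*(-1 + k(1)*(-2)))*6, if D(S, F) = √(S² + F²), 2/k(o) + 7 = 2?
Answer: -6*√13/5 ≈ -4.3267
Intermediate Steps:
k(o) = -⅖ (k(o) = 2/(-7 + 2) = 2/(-5) = 2*(-⅕) = -⅖)
D(S, F) = √(F² + S²)
(D(2, 0 - 1*3)*(-1 + k(1)*(-2)))*6 = (√((0 - 1*3)² + 2²)*(-1 - ⅖*(-2)))*6 = (√((0 - 3)² + 4)*(-1 + ⅘))*6 = (√((-3)² + 4)*(-⅕))*6 = (√(9 + 4)*(-⅕))*6 = (√13*(-⅕))*6 = -√13/5*6 = -6*√13/5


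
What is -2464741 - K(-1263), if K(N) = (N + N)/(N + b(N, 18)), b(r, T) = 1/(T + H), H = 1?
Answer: -29571986515/11998 ≈ -2.4647e+6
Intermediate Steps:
b(r, T) = 1/(1 + T) (b(r, T) = 1/(T + 1) = 1/(1 + T))
K(N) = 2*N/(1/19 + N) (K(N) = (N + N)/(N + 1/(1 + 18)) = (2*N)/(N + 1/19) = (2*N)/(1/19 + N) = 2*N/(1/19 + N))
-2464741 - K(-1263) = -2464741 - 38*(-1263)/(1 + 19*(-1263)) = -2464741 - 38*(-1263)/(1 - 23997) = -2464741 - 38*(-1263)/(-23996) = -2464741 - 38*(-1263)*(-1)/23996 = -2464741 - 1*23997/11998 = -2464741 - 23997/11998 = -29571986515/11998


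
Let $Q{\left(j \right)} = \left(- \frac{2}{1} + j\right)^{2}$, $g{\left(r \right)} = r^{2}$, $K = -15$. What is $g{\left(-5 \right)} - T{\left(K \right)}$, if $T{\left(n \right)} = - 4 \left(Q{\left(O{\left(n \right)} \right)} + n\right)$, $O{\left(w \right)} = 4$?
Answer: $-19$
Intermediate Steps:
$Q{\left(j \right)} = \left(-2 + j\right)^{2}$ ($Q{\left(j \right)} = \left(\left(-2\right) 1 + j\right)^{2} = \left(-2 + j\right)^{2}$)
$T{\left(n \right)} = -16 - 4 n$ ($T{\left(n \right)} = - 4 \left(\left(-2 + 4\right)^{2} + n\right) = - 4 \left(2^{2} + n\right) = - 4 \left(4 + n\right) = -16 - 4 n$)
$g{\left(-5 \right)} - T{\left(K \right)} = \left(-5\right)^{2} - \left(-16 - -60\right) = 25 - \left(-16 + 60\right) = 25 - 44 = -19$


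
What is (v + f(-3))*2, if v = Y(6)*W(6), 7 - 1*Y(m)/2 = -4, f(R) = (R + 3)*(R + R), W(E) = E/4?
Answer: 66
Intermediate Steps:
W(E) = E/4 (W(E) = E*(¼) = E/4)
f(R) = 2*R*(3 + R) (f(R) = (3 + R)*(2*R) = 2*R*(3 + R))
Y(m) = 22 (Y(m) = 14 - 2*(-4) = 14 + 8 = 22)
v = 33 (v = 22*((¼)*6) = 22*(3/2) = 33)
(v + f(-3))*2 = (33 + 2*(-3)*(3 - 3))*2 = (33 + 2*(-3)*0)*2 = (33 + 0)*2 = 33*2 = 66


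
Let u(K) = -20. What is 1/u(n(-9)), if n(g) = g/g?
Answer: -1/20 ≈ -0.050000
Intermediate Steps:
n(g) = 1
1/u(n(-9)) = 1/(-20) = -1/20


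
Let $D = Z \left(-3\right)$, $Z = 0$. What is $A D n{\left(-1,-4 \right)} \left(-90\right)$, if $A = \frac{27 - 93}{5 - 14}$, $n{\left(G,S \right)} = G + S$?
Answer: $0$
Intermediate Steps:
$D = 0$ ($D = 0 \left(-3\right) = 0$)
$A = \frac{22}{3}$ ($A = - \frac{66}{-9} = \left(-66\right) \left(- \frac{1}{9}\right) = \frac{22}{3} \approx 7.3333$)
$A D n{\left(-1,-4 \right)} \left(-90\right) = \frac{22 \cdot 0 \left(-1 - 4\right)}{3} \left(-90\right) = \frac{22 \cdot 0 \left(-5\right)}{3} \left(-90\right) = \frac{22}{3} \cdot 0 \left(-90\right) = 0 \left(-90\right) = 0$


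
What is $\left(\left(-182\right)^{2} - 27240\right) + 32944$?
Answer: $38828$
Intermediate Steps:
$\left(\left(-182\right)^{2} - 27240\right) + 32944 = \left(33124 - 27240\right) + 32944 = 5884 + 32944 = 38828$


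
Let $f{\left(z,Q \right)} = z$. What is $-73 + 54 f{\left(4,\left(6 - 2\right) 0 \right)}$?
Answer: $143$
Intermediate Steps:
$-73 + 54 f{\left(4,\left(6 - 2\right) 0 \right)} = -73 + 54 \cdot 4 = -73 + 216 = 143$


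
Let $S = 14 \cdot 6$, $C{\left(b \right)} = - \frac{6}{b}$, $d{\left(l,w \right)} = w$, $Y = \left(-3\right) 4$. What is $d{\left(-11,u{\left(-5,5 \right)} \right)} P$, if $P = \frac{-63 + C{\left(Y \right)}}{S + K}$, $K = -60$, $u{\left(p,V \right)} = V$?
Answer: $- \frac{625}{48} \approx -13.021$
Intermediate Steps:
$Y = -12$
$S = 84$
$P = - \frac{125}{48}$ ($P = \frac{-63 - \frac{6}{-12}}{84 - 60} = \frac{-63 - - \frac{1}{2}}{24} = \left(-63 + \frac{1}{2}\right) \frac{1}{24} = \left(- \frac{125}{2}\right) \frac{1}{24} = - \frac{125}{48} \approx -2.6042$)
$d{\left(-11,u{\left(-5,5 \right)} \right)} P = 5 \left(- \frac{125}{48}\right) = - \frac{625}{48}$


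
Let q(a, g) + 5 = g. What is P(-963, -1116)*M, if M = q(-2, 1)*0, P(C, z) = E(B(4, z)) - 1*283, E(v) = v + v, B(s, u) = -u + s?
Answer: 0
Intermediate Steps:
B(s, u) = s - u
E(v) = 2*v
q(a, g) = -5 + g
P(C, z) = -275 - 2*z (P(C, z) = 2*(4 - z) - 1*283 = (8 - 2*z) - 283 = -275 - 2*z)
M = 0 (M = (-5 + 1)*0 = -4*0 = 0)
P(-963, -1116)*M = (-275 - 2*(-1116))*0 = (-275 + 2232)*0 = 1957*0 = 0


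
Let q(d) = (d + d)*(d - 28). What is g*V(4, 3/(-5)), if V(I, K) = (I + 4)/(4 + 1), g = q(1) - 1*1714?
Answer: -14144/5 ≈ -2828.8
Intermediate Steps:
q(d) = 2*d*(-28 + d) (q(d) = (2*d)*(-28 + d) = 2*d*(-28 + d))
g = -1768 (g = 2*1*(-28 + 1) - 1*1714 = 2*1*(-27) - 1714 = -54 - 1714 = -1768)
V(I, K) = ⅘ + I/5 (V(I, K) = (4 + I)/5 = (4 + I)*(⅕) = ⅘ + I/5)
g*V(4, 3/(-5)) = -1768*(⅘ + (⅕)*4) = -1768*(⅘ + ⅘) = -1768*8/5 = -14144/5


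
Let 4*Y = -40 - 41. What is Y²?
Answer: 6561/16 ≈ 410.06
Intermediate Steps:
Y = -81/4 (Y = (-40 - 41)/4 = (¼)*(-81) = -81/4 ≈ -20.250)
Y² = (-81/4)² = 6561/16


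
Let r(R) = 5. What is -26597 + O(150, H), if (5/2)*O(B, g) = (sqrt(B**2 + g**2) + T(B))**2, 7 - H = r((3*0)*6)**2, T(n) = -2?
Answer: -87329/5 - 48*sqrt(634)/5 ≈ -17708.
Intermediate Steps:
H = -18 (H = 7 - 1*5**2 = 7 - 1*25 = 7 - 25 = -18)
O(B, g) = 2*(-2 + sqrt(B**2 + g**2))**2/5 (O(B, g) = 2*(sqrt(B**2 + g**2) - 2)**2/5 = 2*(-2 + sqrt(B**2 + g**2))**2/5)
-26597 + O(150, H) = -26597 + 2*(-2 + sqrt(150**2 + (-18)**2))**2/5 = -26597 + 2*(-2 + sqrt(22500 + 324))**2/5 = -26597 + 2*(-2 + sqrt(22824))**2/5 = -26597 + 2*(-2 + 6*sqrt(634))**2/5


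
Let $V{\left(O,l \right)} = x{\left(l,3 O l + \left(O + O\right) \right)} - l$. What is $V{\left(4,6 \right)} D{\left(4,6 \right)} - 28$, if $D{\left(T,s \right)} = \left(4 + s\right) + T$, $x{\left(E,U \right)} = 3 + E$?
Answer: $14$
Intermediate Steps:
$D{\left(T,s \right)} = 4 + T + s$
$V{\left(O,l \right)} = 3$ ($V{\left(O,l \right)} = \left(3 + l\right) - l = 3$)
$V{\left(4,6 \right)} D{\left(4,6 \right)} - 28 = 3 \left(4 + 4 + 6\right) - 28 = 3 \cdot 14 - 28 = 42 - 28 = 14$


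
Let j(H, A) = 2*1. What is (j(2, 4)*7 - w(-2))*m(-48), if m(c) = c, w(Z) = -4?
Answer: -864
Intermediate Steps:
j(H, A) = 2
(j(2, 4)*7 - w(-2))*m(-48) = (2*7 - 1*(-4))*(-48) = (14 + 4)*(-48) = 18*(-48) = -864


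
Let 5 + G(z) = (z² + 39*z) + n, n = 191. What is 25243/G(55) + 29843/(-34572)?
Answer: 44553868/11572977 ≈ 3.8498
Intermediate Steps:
G(z) = 186 + z² + 39*z (G(z) = -5 + ((z² + 39*z) + 191) = -5 + (191 + z² + 39*z) = 186 + z² + 39*z)
25243/G(55) + 29843/(-34572) = 25243/(186 + 55² + 39*55) + 29843/(-34572) = 25243/(186 + 3025 + 2145) + 29843*(-1/34572) = 25243/5356 - 29843/34572 = 44553868/11572977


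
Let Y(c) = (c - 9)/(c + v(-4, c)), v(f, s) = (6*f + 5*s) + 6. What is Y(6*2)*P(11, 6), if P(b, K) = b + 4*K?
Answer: 35/18 ≈ 1.9444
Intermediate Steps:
v(f, s) = 6 + 5*s + 6*f (v(f, s) = (5*s + 6*f) + 6 = 6 + 5*s + 6*f)
Y(c) = (-9 + c)/(-18 + 6*c) (Y(c) = (c - 9)/(c + (6 + 5*c + 6*(-4))) = (-9 + c)/(c + (6 + 5*c - 24)) = (-9 + c)/(c + (-18 + 5*c)) = (-9 + c)/(-18 + 6*c))
Y(6*2)*P(11, 6) = ((-9 + 6*2)/(6*(-3 + 6*2)))*(11 + 4*6) = ((-9 + 12)/(6*(-3 + 12)))*(11 + 24) = ((⅙)*3/9)*35 = ((⅙)*(⅑)*3)*35 = (1/18)*35 = 35/18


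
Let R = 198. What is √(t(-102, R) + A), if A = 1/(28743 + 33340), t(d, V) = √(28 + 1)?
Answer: √(1267 + 78659161*√29)/8869 ≈ 2.3206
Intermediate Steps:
t(d, V) = √29
A = 1/62083 ≈ 1.6107e-5
√(t(-102, R) + A) = √(√29 + 1/62083) = √(1/62083 + √29)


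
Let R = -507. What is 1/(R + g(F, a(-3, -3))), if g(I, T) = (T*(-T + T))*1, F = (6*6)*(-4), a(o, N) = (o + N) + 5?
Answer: -1/507 ≈ -0.0019724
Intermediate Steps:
a(o, N) = 5 + N + o (a(o, N) = (N + o) + 5 = 5 + N + o)
F = -144 (F = 36*(-4) = -144)
g(I, T) = 0 (g(I, T) = (T*0)*1 = 0*1 = 0)
1/(R + g(F, a(-3, -3))) = 1/(-507 + 0) = 1/(-507) = -1/507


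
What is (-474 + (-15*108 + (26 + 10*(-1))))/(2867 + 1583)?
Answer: -1039/2225 ≈ -0.46697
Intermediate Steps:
(-474 + (-15*108 + (26 + 10*(-1))))/(2867 + 1583) = (-474 + (-1620 + (26 - 10)))/4450 = (-474 + (-1620 + 16))*(1/4450) = (-474 - 1604)*(1/4450) = -2078*1/4450 = -1039/2225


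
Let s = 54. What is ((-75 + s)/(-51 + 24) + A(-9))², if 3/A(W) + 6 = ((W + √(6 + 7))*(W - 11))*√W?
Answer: 25*(-73695 - 504*I + 56*√13*(252 + I))/(324*(-9399 - 180*I + 20*√13*(90 + I))) ≈ 0.60459 - 0.01441*I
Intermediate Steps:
A(W) = 3/(-6 + √W*(-11 + W)*(W + √13)) (A(W) = 3/(-6 + ((W + √(6 + 7))*(W - 11))*√W) = 3/(-6 + ((W + √13)*(-11 + W))*√W) = 3/(-6 + ((-11 + W)*(W + √13))*√W) = 3/(-6 + √W*(-11 + W)*(W + √13)))
((-75 + s)/(-51 + 24) + A(-9))² = ((-75 + 54)/(-51 + 24) + 3/(-6 + (-9)^(5/2) - (-297)*I + √13*(-9)^(3/2) - 11*√13*√(-9)))² = (-21/(-27) + 3/(-6 + 243*I - (-297)*I + √13*(-27*I) - 11*√13*3*I))² = (-21*(-1/27) + 3/(-6 + 243*I + 297*I - 27*I*√13 - 33*I*√13))² = (7/9 + 3/(-6 + 540*I - 60*I*√13))²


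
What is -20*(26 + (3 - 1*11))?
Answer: -360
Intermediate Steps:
-20*(26 + (3 - 1*11)) = -20*(26 + (3 - 11)) = -20*(26 - 8) = -20*18 = -360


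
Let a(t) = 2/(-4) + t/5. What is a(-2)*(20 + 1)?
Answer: -189/10 ≈ -18.900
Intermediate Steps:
a(t) = -1/2 + t/5 (a(t) = 2*(-1/4) + t*(1/5) = -1/2 + t/5)
a(-2)*(20 + 1) = (-1/2 + (1/5)*(-2))*(20 + 1) = (-1/2 - 2/5)*21 = -9/10*21 = -189/10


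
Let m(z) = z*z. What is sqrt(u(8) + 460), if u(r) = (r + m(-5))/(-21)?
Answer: sqrt(22463)/7 ≈ 21.411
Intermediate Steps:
m(z) = z**2
u(r) = -25/21 - r/21 (u(r) = (r + (-5)**2)/(-21) = (r + 25)*(-1/21) = (25 + r)*(-1/21) = -25/21 - r/21)
sqrt(u(8) + 460) = sqrt((-25/21 - 1/21*8) + 460) = sqrt((-25/21 - 8/21) + 460) = sqrt(-11/7 + 460) = sqrt(3209/7) = sqrt(22463)/7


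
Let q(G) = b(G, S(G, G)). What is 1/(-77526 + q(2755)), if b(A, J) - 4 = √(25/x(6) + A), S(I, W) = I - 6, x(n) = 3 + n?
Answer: -348849/27043459768 - 3*√6205/27043459768 ≈ -1.2908e-5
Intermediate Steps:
S(I, W) = -6 + I
b(A, J) = 4 + √(25/9 + A) (b(A, J) = 4 + √(25/(3 + 6) + A) = 4 + √(25/9 + A))
q(G) = 4 + √(25 + 9*G)/3
1/(-77526 + q(2755)) = 1/(-77526 + (4 + √(25 + 9*2755)/3)) = 1/(-77526 + (4 + √(25 + 24795)/3)) = 1/(-77526 + (4 + √24820/3)) = 1/(-77526 + (4 + (2*√6205)/3)) = 1/(-77526 + (4 + 2*√6205/3)) = 1/(-77522 + 2*√6205/3)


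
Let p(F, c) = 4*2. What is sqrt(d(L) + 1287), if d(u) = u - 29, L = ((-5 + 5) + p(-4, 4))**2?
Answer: sqrt(1322) ≈ 36.359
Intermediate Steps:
p(F, c) = 8
L = 64 (L = ((-5 + 5) + 8)**2 = (0 + 8)**2 = 8**2 = 64)
d(u) = -29 + u
sqrt(d(L) + 1287) = sqrt((-29 + 64) + 1287) = sqrt(35 + 1287) = sqrt(1322)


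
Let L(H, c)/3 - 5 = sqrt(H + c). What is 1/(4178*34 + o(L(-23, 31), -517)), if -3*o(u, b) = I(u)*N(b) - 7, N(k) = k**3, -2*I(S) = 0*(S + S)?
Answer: 3/426163 ≈ 7.0396e-6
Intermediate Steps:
L(H, c) = 15 + 3*sqrt(H + c)
I(S) = 0 (I(S) = -0*(S + S) = -0*2*S = -1/2*0 = 0)
o(u, b) = 7/3 (o(u, b) = -(0*b**3 - 7)/3 = -(0 - 7)/3 = -1/3*(-7) = 7/3)
1/(4178*34 + o(L(-23, 31), -517)) = 1/(4178*34 + 7/3) = 1/(142052 + 7/3) = 1/(426163/3) = 3/426163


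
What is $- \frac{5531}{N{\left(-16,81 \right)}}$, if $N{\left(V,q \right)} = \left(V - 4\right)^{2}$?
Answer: $- \frac{5531}{400} \approx -13.827$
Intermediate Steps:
$N{\left(V,q \right)} = \left(-4 + V\right)^{2}$
$- \frac{5531}{N{\left(-16,81 \right)}} = - \frac{5531}{\left(-4 - 16\right)^{2}} = - \frac{5531}{\left(-20\right)^{2}} = - \frac{5531}{400}$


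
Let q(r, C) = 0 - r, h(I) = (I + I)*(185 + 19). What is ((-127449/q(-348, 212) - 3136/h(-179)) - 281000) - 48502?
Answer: -349318537763/1058964 ≈ -3.2987e+5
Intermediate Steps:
h(I) = 408*I (h(I) = (2*I)*204 = 408*I)
q(r, C) = -r
((-127449/q(-348, 212) - 3136/h(-179)) - 281000) - 48502 = ((-127449/((-1*(-348))) - 3136/(408*(-179))) - 281000) - 48502 = ((-127449/348 - 3136/(-73032)) - 281000) - 48502 = ((-127449*1/348 - 3136*(-1/73032)) - 281000) - 48502 = ((-42483/116 + 392/9129) - 281000) - 48502 = (-387781835/1058964 - 281000) - 48502 = -297956665835/1058964 - 48502 = -349318537763/1058964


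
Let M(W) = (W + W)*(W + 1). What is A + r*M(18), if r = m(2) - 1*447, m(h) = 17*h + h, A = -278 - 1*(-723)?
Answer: -280679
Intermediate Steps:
A = 445 (A = -278 + 723 = 445)
m(h) = 18*h
M(W) = 2*W*(1 + W) (M(W) = (2*W)*(1 + W) = 2*W*(1 + W))
r = -411 (r = 18*2 - 1*447 = 36 - 447 = -411)
A + r*M(18) = 445 - 822*18*(1 + 18) = 445 - 822*18*19 = 445 - 411*684 = 445 - 281124 = -280679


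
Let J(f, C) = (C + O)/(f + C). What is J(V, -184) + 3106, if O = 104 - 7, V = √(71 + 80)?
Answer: 34901246/11235 + 29*√151/11235 ≈ 3106.5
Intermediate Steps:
V = √151 ≈ 12.288
O = 97
J(f, C) = (97 + C)/(C + f) (J(f, C) = (C + 97)/(f + C) = (97 + C)/(C + f))
J(V, -184) + 3106 = (97 - 184)/(-184 + √151) + 3106 = -87/(-184 + √151) + 3106 = 3106 - 87/(-184 + √151)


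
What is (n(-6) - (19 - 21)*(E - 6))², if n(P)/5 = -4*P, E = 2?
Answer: 12544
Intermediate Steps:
n(P) = -20*P (n(P) = 5*(-4*P) = -20*P)
(n(-6) - (19 - 21)*(E - 6))² = (-20*(-6) - (19 - 21)*(2 - 6))² = (120 - (-2)*(-4))² = (120 - 1*8)² = (120 - 8)² = 112² = 12544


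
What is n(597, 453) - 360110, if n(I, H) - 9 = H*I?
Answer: -89660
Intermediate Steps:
n(I, H) = 9 + H*I
n(597, 453) - 360110 = (9 + 453*597) - 360110 = (9 + 270441) - 360110 = 270450 - 360110 = -89660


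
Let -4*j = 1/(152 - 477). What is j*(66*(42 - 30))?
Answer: 198/325 ≈ 0.60923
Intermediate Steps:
j = 1/1300 (j = -1/(4*(152 - 477)) = -¼/(-325) = -¼*(-1/325) = 1/1300 ≈ 0.00076923)
j*(66*(42 - 30)) = (66*(42 - 30))/1300 = (66*12)/1300 = (1/1300)*792 = 198/325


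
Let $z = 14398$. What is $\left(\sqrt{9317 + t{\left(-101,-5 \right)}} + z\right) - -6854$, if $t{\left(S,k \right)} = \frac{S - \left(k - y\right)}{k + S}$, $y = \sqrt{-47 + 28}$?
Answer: $21252 + \frac{\sqrt{104695988 - 106 i \sqrt{19}}}{106} \approx 21349.0 - 0.000213 i$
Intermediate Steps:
$y = i \sqrt{19}$ ($y = \sqrt{-19} = i \sqrt{19} \approx 4.3589 i$)
$t{\left(S,k \right)} = \frac{S - k + i \sqrt{19}}{S + k}$ ($t{\left(S,k \right)} = \frac{S - \left(k - i \sqrt{19}\right)}{k + S} = \frac{S - \left(k - i \sqrt{19}\right)}{S + k} = \frac{S - k + i \sqrt{19}}{S + k}$)
$\left(\sqrt{9317 + t{\left(-101,-5 \right)}} + z\right) - -6854 = \left(\sqrt{9317 + \frac{-101 - -5 + i \sqrt{19}}{-101 - 5}} + 14398\right) - -6854 = \left(\sqrt{9317 + \frac{-101 + 5 + i \sqrt{19}}{-106}} + 14398\right) + 6854 = \left(\sqrt{9317 - \frac{-96 + i \sqrt{19}}{106}} + 14398\right) + 6854 = \left(\sqrt{9317 + \left(\frac{48}{53} - \frac{i \sqrt{19}}{106}\right)} + 14398\right) + 6854 = \left(\sqrt{\frac{493849}{53} - \frac{i \sqrt{19}}{106}} + 14398\right) + 6854 = \left(14398 + \sqrt{\frac{493849}{53} - \frac{i \sqrt{19}}{106}}\right) + 6854 = 21252 + \sqrt{\frac{493849}{53} - \frac{i \sqrt{19}}{106}}$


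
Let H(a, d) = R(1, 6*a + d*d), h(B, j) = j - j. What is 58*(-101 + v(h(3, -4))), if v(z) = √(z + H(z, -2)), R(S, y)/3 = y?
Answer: -5858 + 116*√3 ≈ -5657.1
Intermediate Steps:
h(B, j) = 0
R(S, y) = 3*y
H(a, d) = 3*d² + 18*a (H(a, d) = 3*(6*a + d*d) = 3*(6*a + d²) = 3*(d² + 6*a) = 3*d² + 18*a)
v(z) = √(12 + 19*z) (v(z) = √(z + (3*(-2)² + 18*z)) = √(z + (3*4 + 18*z)) = √(z + (12 + 18*z)) = √(12 + 19*z))
58*(-101 + v(h(3, -4))) = 58*(-101 + √(12 + 19*0)) = 58*(-101 + √(12 + 0)) = 58*(-101 + √12) = 58*(-101 + 2*√3) = -5858 + 116*√3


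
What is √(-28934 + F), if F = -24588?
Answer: I*√53522 ≈ 231.35*I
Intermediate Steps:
√(-28934 + F) = √(-28934 - 24588) = √(-53522) = I*√53522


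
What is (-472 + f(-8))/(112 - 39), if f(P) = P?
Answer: -480/73 ≈ -6.5753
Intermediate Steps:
(-472 + f(-8))/(112 - 39) = (-472 - 8)/(112 - 39) = -480/73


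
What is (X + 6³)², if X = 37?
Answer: 64009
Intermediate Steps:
(X + 6³)² = (37 + 6³)² = (37 + 216)² = 253² = 64009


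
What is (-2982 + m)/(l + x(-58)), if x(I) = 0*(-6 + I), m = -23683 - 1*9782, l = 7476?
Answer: -12149/2492 ≈ -4.8752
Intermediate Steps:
m = -33465 (m = -23683 - 9782 = -33465)
x(I) = 0
(-2982 + m)/(l + x(-58)) = (-2982 - 33465)/(7476 + 0) = -36447/7476 = -36447*1/7476 = -12149/2492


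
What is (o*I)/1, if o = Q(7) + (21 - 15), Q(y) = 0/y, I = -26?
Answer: -156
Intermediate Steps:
Q(y) = 0
o = 6 (o = 0 + (21 - 15) = 0 + 6 = 6)
(o*I)/1 = (6*(-26))/1 = -156*1 = -156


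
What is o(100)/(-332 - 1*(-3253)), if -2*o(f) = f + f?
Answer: -100/2921 ≈ -0.034235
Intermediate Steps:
o(f) = -f (o(f) = -(f + f)/2 = -f)
o(100)/(-332 - 1*(-3253)) = (-1*100)/(-332 - 1*(-3253)) = -100/(-332 + 3253) = -100/2921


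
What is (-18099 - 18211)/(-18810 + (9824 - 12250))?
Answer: 18155/10618 ≈ 1.7098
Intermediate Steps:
(-18099 - 18211)/(-18810 + (9824 - 12250)) = -36310/(-18810 - 2426) = -36310/(-21236) = -36310*(-1/21236) = 18155/10618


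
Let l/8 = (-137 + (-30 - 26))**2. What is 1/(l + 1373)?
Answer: 1/299365 ≈ 3.3404e-6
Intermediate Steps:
l = 297992 (l = 8*(-137 + (-30 - 26))**2 = 8*(-137 - 56)**2 = 8*(-193)**2 = 8*37249 = 297992)
1/(l + 1373) = 1/(297992 + 1373) = 1/299365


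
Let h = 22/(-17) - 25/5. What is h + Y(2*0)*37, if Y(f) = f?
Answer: -107/17 ≈ -6.2941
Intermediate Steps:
h = -107/17 (h = 22*(-1/17) - 25*1/5 = -22/17 - 5 = -107/17 ≈ -6.2941)
h + Y(2*0)*37 = -107/17 + (2*0)*37 = -107/17 + 0*37 = -107/17 + 0 = -107/17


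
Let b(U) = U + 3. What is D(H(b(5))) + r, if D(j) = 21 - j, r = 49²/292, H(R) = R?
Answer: 6197/292 ≈ 21.223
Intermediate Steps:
b(U) = 3 + U
r = 2401/292 (r = 2401*(1/292) = 2401/292 ≈ 8.2226)
D(H(b(5))) + r = (21 - (3 + 5)) + 2401/292 = (21 - 1*8) + 2401/292 = (21 - 8) + 2401/292 = 13 + 2401/292 = 6197/292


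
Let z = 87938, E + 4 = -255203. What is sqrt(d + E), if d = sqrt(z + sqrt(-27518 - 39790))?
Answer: sqrt(-255207 + sqrt(2)*sqrt(43969 + I*sqrt(16827))) ≈ 0.e-4 + 504.89*I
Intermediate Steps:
E = -255207 (E = -4 - 255203 = -255207)
d = sqrt(87938 + 2*I*sqrt(16827)) (d = sqrt(87938 + sqrt(-27518 - 39790)) = sqrt(87938 + sqrt(-67308)) = sqrt(87938 + 2*I*sqrt(16827)) ≈ 296.54 + 0.437*I)
sqrt(d + E) = sqrt(sqrt(87938 + 2*I*sqrt(16827)) - 255207) = sqrt(-255207 + sqrt(87938 + 2*I*sqrt(16827)))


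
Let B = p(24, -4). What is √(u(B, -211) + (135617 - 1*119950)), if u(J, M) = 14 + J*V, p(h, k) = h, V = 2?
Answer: 7*√321 ≈ 125.42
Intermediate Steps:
B = 24
u(J, M) = 14 + 2*J (u(J, M) = 14 + J*2 = 14 + 2*J)
√(u(B, -211) + (135617 - 1*119950)) = √((14 + 2*24) + (135617 - 1*119950)) = √((14 + 48) + (135617 - 119950)) = √(62 + 15667) = √15729 = 7*√321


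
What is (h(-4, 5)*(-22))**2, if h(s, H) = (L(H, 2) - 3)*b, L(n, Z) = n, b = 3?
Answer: 17424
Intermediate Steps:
h(s, H) = -9 + 3*H (h(s, H) = (H - 3)*3 = (-3 + H)*3 = -9 + 3*H)
(h(-4, 5)*(-22))**2 = ((-9 + 3*5)*(-22))**2 = ((-9 + 15)*(-22))**2 = (6*(-22))**2 = (-132)**2 = 17424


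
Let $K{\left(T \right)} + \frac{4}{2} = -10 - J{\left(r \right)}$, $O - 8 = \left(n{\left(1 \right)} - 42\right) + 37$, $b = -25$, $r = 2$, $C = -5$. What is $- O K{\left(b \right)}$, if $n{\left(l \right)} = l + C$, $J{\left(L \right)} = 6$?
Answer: $-18$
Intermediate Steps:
$n{\left(l \right)} = -5 + l$ ($n{\left(l \right)} = l - 5 = -5 + l$)
$O = -1$ ($O = 8 + \left(\left(\left(-5 + 1\right) - 42\right) + 37\right) = 8 + \left(\left(-4 - 42\right) + 37\right) = 8 + \left(-46 + 37\right) = 8 - 9 = -1$)
$K{\left(T \right)} = -18$ ($K{\left(T \right)} = -2 - 16 = -18$)
$- O K{\left(b \right)} = \left(-1\right) \left(-1\right) \left(-18\right) = 1 \left(-18\right) = -18$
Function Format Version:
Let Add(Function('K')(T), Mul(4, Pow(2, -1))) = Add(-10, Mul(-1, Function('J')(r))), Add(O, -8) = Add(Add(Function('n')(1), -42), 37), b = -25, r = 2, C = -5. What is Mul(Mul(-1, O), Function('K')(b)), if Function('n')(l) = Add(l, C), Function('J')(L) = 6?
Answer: -18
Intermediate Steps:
Function('n')(l) = Add(-5, l) (Function('n')(l) = Add(l, -5) = Add(-5, l))
O = -1 (O = Add(8, Add(Add(Add(-5, 1), -42), 37)) = Add(8, Add(Add(-4, -42), 37)) = Add(8, Add(-46, 37)) = Add(8, -9) = -1)
Function('K')(T) = -18 (Function('K')(T) = Add(-2, Add(-10, Mul(-1, 6))) = Add(-2, Add(-10, -6)) = Add(-2, -16) = -18)
Mul(Mul(-1, O), Function('K')(b)) = Mul(Mul(-1, -1), -18) = Mul(1, -18) = -18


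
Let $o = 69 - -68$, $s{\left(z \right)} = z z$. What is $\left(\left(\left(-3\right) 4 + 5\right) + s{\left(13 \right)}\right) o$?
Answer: $22194$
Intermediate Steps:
$s{\left(z \right)} = z^{2}$
$o = 137$ ($o = 69 + 68 = 137$)
$\left(\left(\left(-3\right) 4 + 5\right) + s{\left(13 \right)}\right) o = \left(\left(\left(-3\right) 4 + 5\right) + 13^{2}\right) 137 = \left(\left(-12 + 5\right) + 169\right) 137 = \left(-7 + 169\right) 137 = 162 \cdot 137 = 22194$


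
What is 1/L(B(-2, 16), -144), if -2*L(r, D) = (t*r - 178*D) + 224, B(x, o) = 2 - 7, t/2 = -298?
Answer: -1/14418 ≈ -6.9358e-5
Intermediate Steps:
t = -596 (t = 2*(-298) = -596)
B(x, o) = -5
L(r, D) = -112 + 89*D + 298*r (L(r, D) = -((-596*r - 178*D) + 224)/2 = -(224 - 596*r - 178*D)/2 = -112 + 89*D + 298*r)
1/L(B(-2, 16), -144) = 1/(-112 + 89*(-144) + 298*(-5)) = 1/(-112 - 12816 - 1490) = 1/(-14418) = -1/14418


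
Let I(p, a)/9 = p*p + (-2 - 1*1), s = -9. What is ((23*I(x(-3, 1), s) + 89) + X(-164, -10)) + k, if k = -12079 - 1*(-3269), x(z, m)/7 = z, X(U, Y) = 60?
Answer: 82005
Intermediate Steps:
x(z, m) = 7*z
I(p, a) = -27 + 9*p² (I(p, a) = 9*(p*p + (-2 - 1*1)) = 9*(p² + (-2 - 1)) = 9*(p² - 3) = 9*(-3 + p²) = -27 + 9*p²)
k = -8810 (k = -12079 + 3269 = -8810)
((23*I(x(-3, 1), s) + 89) + X(-164, -10)) + k = ((23*(-27 + 9*(7*(-3))²) + 89) + 60) - 8810 = ((23*(-27 + 9*(-21)²) + 89) + 60) - 8810 = ((23*(-27 + 9*441) + 89) + 60) - 8810 = ((23*(-27 + 3969) + 89) + 60) - 8810 = ((23*3942 + 89) + 60) - 8810 = ((90666 + 89) + 60) - 8810 = (90755 + 60) - 8810 = 90815 - 8810 = 82005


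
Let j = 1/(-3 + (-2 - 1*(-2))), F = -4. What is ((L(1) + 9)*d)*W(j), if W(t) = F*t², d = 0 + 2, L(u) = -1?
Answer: -64/9 ≈ -7.1111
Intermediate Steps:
j = -⅓ (j = 1/(-3 + (-2 + 2)) = 1/(-3 + 0) = 1/(-3) = -⅓ ≈ -0.33333)
d = 2
W(t) = -4*t²
((L(1) + 9)*d)*W(j) = ((-1 + 9)*2)*(-4*(-⅓)²) = (8*2)*(-4*⅑) = 16*(-4/9) = -64/9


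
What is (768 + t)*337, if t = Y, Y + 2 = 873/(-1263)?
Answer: 108579715/421 ≈ 2.5791e+5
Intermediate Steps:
Y = -1133/421 (Y = -2 + 873/(-1263) = -2 + 873*(-1/1263) = -2 - 291/421 = -1133/421 ≈ -2.6912)
t = -1133/421 ≈ -2.6912
(768 + t)*337 = (768 - 1133/421)*337 = (322195/421)*337 = 108579715/421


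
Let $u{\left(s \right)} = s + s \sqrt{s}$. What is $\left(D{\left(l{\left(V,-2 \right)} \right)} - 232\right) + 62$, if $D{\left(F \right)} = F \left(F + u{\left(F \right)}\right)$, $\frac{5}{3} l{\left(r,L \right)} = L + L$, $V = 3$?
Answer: $- \frac{3962}{25} + \frac{288 i \sqrt{15}}{125} \approx -158.48 + 8.9234 i$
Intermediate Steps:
$u{\left(s \right)} = s + s^{\frac{3}{2}}$
$l{\left(r,L \right)} = \frac{6 L}{5}$ ($l{\left(r,L \right)} = \frac{3 \left(L + L\right)}{5} = \frac{3 \cdot 2 L}{5} = \frac{6 L}{5}$)
$D{\left(F \right)} = F \left(F^{\frac{3}{2}} + 2 F\right)$ ($D{\left(F \right)} = F \left(F + \left(F + F^{\frac{3}{2}}\right)\right) = F \left(F^{\frac{3}{2}} + 2 F\right)$)
$\left(D{\left(l{\left(V,-2 \right)} \right)} - 232\right) + 62 = \left(\frac{6}{5} \left(-2\right) \left(\left(\frac{6}{5} \left(-2\right)\right)^{\frac{3}{2}} + 2 \cdot \frac{6}{5} \left(-2\right)\right) - 232\right) + 62 = \left(- \frac{12 \left(\left(- \frac{12}{5}\right)^{\frac{3}{2}} + 2 \left(- \frac{12}{5}\right)\right)}{5} - 232\right) + 62 = \left(- \frac{12 \left(- \frac{24 i \sqrt{15}}{25} - \frac{24}{5}\right)}{5} - 232\right) + 62 = \left(- \frac{12 \left(- \frac{24}{5} - \frac{24 i \sqrt{15}}{25}\right)}{5} - 232\right) + 62 = \left(\left(\frac{288}{25} + \frac{288 i \sqrt{15}}{125}\right) - 232\right) + 62 = \left(- \frac{5512}{25} + \frac{288 i \sqrt{15}}{125}\right) + 62 = - \frac{3962}{25} + \frac{288 i \sqrt{15}}{125}$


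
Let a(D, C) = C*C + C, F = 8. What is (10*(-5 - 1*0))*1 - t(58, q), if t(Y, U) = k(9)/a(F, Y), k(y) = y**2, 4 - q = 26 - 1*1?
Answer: -171181/3422 ≈ -50.024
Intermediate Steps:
a(D, C) = C + C**2 (a(D, C) = C**2 + C = C + C**2)
q = -21 (q = 4 - (26 - 1*1) = 4 - (26 - 1) = 4 - 1*25 = 4 - 25 = -21)
t(Y, U) = 81/(Y*(1 + Y)) (t(Y, U) = 9**2/((Y*(1 + Y))) = 81*(1/(Y*(1 + Y))) = 81/(Y*(1 + Y)))
(10*(-5 - 1*0))*1 - t(58, q) = (10*(-5 - 1*0))*1 - 81/(58*(1 + 58)) = (10*(-5 + 0))*1 - 81/(58*59) = (10*(-5))*1 - 81/(58*59) = -50*1 - 1*81/3422 = -50 - 81/3422 = -171181/3422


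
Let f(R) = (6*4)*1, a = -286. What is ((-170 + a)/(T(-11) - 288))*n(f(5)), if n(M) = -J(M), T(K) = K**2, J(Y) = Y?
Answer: -10944/167 ≈ -65.533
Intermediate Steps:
f(R) = 24 (f(R) = 24*1 = 24)
n(M) = -M
((-170 + a)/(T(-11) - 288))*n(f(5)) = ((-170 - 286)/((-11)**2 - 288))*(-1*24) = -456/(121 - 288)*(-24) = -456/(-167)*(-24) = -456*(-1/167)*(-24) = (456/167)*(-24) = -10944/167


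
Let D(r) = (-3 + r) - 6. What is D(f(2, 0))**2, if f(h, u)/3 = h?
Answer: 9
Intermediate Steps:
f(h, u) = 3*h
D(r) = -9 + r
D(f(2, 0))**2 = (-9 + 3*2)**2 = (-9 + 6)**2 = (-3)**2 = 9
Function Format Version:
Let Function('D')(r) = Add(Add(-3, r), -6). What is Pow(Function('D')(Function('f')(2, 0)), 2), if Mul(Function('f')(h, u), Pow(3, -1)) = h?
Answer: 9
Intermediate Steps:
Function('f')(h, u) = Mul(3, h)
Function('D')(r) = Add(-9, r)
Pow(Function('D')(Function('f')(2, 0)), 2) = Pow(Add(-9, Mul(3, 2)), 2) = Pow(Add(-9, 6), 2) = Pow(-3, 2) = 9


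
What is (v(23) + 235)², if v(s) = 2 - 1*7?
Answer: 52900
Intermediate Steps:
v(s) = -5 (v(s) = 2 - 7 = -5)
(v(23) + 235)² = (-5 + 235)² = 230² = 52900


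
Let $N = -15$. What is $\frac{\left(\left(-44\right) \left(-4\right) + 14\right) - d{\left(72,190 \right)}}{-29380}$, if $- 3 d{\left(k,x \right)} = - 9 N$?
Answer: $- \frac{47}{5876} \approx -0.0079986$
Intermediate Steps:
$d{\left(k,x \right)} = -45$ ($d{\left(k,x \right)} = - \frac{\left(-9\right) \left(-15\right)}{3} = \left(- \frac{1}{3}\right) 135 = -45$)
$\frac{\left(\left(-44\right) \left(-4\right) + 14\right) - d{\left(72,190 \right)}}{-29380} = \frac{\left(\left(-44\right) \left(-4\right) + 14\right) - -45}{-29380} = \left(\left(176 + 14\right) + 45\right) \left(- \frac{1}{29380}\right) = \left(190 + 45\right) \left(- \frac{1}{29380}\right) = 235 \left(- \frac{1}{29380}\right) = - \frac{47}{5876}$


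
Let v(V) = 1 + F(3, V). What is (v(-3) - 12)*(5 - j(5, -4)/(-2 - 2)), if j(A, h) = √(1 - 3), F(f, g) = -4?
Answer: -75 - 15*I*√2/4 ≈ -75.0 - 5.3033*I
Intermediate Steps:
j(A, h) = I*√2 (j(A, h) = √(-2) = I*√2)
v(V) = -3 (v(V) = 1 - 4 = -3)
(v(-3) - 12)*(5 - j(5, -4)/(-2 - 2)) = (-3 - 12)*(5 - I*√2/(-2 - 2)) = -15*(5 - I*√2/(-4)) = -15*(5 - I*√2*(-1)/4) = -15*(5 - (-1)*I*√2/4) = -15*(5 + I*√2/4) = -75 - 15*I*√2/4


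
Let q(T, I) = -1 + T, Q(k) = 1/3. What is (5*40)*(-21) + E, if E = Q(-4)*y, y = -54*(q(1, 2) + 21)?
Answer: -4578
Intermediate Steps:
Q(k) = 1/3
y = -1134 (y = -54*((-1 + 1) + 21) = -54*(0 + 21) = -54*21 = -1134)
E = -378 (E = (1/3)*(-1134) = -378)
(5*40)*(-21) + E = (5*40)*(-21) - 378 = 200*(-21) - 378 = -4200 - 378 = -4578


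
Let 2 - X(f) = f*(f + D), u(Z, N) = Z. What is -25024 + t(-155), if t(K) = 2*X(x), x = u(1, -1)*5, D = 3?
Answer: -25100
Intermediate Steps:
x = 5 (x = 1*5 = 5)
X(f) = 2 - f*(3 + f) (X(f) = 2 - f*(f + 3) = 2 - f*(3 + f))
t(K) = -76 (t(K) = 2*(2 - 1*5² - 3*5) = 2*(2 - 1*25 - 15) = 2*(2 - 25 - 15) = 2*(-38) = -76)
-25024 + t(-155) = -25024 - 76 = -25100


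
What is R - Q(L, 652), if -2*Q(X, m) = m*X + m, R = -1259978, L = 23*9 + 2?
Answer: -1191518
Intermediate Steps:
L = 209 (L = 207 + 2 = 209)
Q(X, m) = -m/2 - X*m/2 (Q(X, m) = -(m*X + m)/2 = -(X*m + m)/2 = -(m + X*m)/2 = -m/2 - X*m/2)
R - Q(L, 652) = -1259978 - (-1)*652*(1 + 209)/2 = -1259978 - (-1)*652*210/2 = -1259978 - 1*(-68460) = -1259978 + 68460 = -1191518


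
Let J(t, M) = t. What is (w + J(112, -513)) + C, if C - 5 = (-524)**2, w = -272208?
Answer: 2485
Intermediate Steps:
C = 274581 (C = 5 + (-524)**2 = 5 + 274576 = 274581)
(w + J(112, -513)) + C = (-272208 + 112) + 274581 = -272096 + 274581 = 2485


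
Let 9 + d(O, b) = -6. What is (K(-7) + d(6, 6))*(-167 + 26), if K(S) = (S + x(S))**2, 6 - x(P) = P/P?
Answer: 1551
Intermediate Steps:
x(P) = 5 (x(P) = 6 - P/P = 6 - 1*1 = 6 - 1 = 5)
d(O, b) = -15 (d(O, b) = -9 - 6 = -15)
K(S) = (5 + S)**2 (K(S) = (S + 5)**2 = (5 + S)**2)
(K(-7) + d(6, 6))*(-167 + 26) = ((5 - 7)**2 - 15)*(-167 + 26) = ((-2)**2 - 15)*(-141) = (4 - 15)*(-141) = -11*(-141) = 1551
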